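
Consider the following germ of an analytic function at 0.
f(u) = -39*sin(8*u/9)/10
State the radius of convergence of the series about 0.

The radius of convergence is infinite.

The factor sin(8*u/9) is entire and contributes no finite singular point.
The polynomial part has no poles.
No finite singular points: the Taylor series at 0 converges everywhere.


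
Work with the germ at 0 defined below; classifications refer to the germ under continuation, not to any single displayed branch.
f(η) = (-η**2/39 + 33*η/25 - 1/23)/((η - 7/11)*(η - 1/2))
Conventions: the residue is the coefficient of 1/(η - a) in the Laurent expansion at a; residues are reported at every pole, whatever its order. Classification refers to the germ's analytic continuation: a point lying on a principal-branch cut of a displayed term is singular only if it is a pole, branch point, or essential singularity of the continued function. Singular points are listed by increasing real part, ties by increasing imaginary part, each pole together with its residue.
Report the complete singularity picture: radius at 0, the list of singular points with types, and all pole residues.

Radius of convergence at 0: 1/2.
At 1/2: a pole of order 1; residue -601997/134550.
At 7/11: a pole of order 1; residue 4266254/740025.

Denominator factor (η - 7/11): pole of order 1 at 7/11, modulus 7/11.
Denominator factor (η - 1/2): pole of order 1 at 1/2, modulus 1/2.
The radius of convergence is the smallest modulus among the singular points: 1/2.
At the order-1 pole 1/2 set g(η) = (η - (1/2))*f(η) = (-η**2/39 + 33*η/25 - 1/23)/(η - 7/11).
Simple pole: residue = g(a) at a = 1/2, which is -601997/134550.
At the order-1 pole 7/11 set g(η) = (η - (7/11))*f(η) = (-η**2/39 + 33*η/25 - 1/23)/(η - 1/2).
Simple pole: residue = g(a) at a = 7/11, which is 4266254/740025.
List the singular points by increasing real part (a conjugate pair: the negative imaginary part first).


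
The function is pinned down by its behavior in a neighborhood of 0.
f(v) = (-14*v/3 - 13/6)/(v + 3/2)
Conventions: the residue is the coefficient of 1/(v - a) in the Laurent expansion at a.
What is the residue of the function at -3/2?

At the order-1 pole -3/2 set g(v) = (v - (-3/2))*f(v) = -14*v/3 - 13/6.
Simple pole: residue = g(a) at a = -3/2, which is 29/6.

The residue is 29/6.


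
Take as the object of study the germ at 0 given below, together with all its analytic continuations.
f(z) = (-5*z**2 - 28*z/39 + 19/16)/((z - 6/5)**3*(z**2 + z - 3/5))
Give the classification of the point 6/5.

The denominator factor z - 6/5 vanishes at 6/5 and appears to the power 3; the numerator there equals -7149/1040, nonzero, and no other factor vanishes.
Hence a pole whose order is the multiplicity, 3.

The point is a pole of order 3.


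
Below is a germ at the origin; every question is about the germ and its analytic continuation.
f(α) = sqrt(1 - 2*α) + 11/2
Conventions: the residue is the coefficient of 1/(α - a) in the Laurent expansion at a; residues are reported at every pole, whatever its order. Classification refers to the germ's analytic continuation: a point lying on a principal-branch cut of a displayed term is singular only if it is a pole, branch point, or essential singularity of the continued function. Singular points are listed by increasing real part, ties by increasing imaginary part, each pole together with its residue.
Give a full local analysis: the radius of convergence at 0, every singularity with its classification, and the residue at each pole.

Branch term (1)*sqrt(1 - α/(1/2)): its argument vanishes at α = 1/2, a square-root branch point, modulus 1/2.
The radius of convergence is the smallest modulus among the singular points: 1/2.

Radius of convergence at 0: 1/2.
At 1/2: an algebraic (square-root) branch point.


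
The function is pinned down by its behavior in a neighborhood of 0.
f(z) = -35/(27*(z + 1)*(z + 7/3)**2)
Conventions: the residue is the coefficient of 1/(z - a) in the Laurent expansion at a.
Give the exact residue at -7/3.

At the order-2 pole -7/3 set g(z) = (z - (-7/3))^2*f(z) = -35/(27*(z + 1)).
Order-2 pole: residue = g'(a); g'(-7/3) = 35/48, so the residue is 35/48.

The residue is 35/48.


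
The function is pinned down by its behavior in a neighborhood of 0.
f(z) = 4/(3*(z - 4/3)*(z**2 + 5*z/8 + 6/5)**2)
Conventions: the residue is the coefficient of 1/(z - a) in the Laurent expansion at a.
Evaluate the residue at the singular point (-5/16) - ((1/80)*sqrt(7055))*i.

The factor z**2 + 5*z/8 + 6/5 splits as (z - a)(z - a') with a = (-5/16) - ((1/80)*sqrt(7055))*i, a' = (-5/16) + ((1/80)*sqrt(7055))*i. At the order-2 pole a set g(z) = (z - a)^2*f(z) = [4/(3*(z - 4/3))] / (z - a')^2.
Order-2 pole: residue = g'(a); g'((-5/16) - ((1/80)*sqrt(7055))*i) = (-5400/117649) - ((547485800/234229864729)*sqrt(7055))*i, so the residue is (-5400/117649) - ((547485800/234229864729)*sqrt(7055))*i.

The residue is (-5400/117649) - ((547485800/234229864729)*sqrt(7055))*i.


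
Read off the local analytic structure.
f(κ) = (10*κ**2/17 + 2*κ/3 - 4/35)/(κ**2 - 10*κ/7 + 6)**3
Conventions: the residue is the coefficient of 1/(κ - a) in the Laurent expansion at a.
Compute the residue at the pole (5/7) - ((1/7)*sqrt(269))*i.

The factor κ**2 - 10*κ/7 + 6 splits as (κ - a)(κ - a') with a = (5/7) - ((1/7)*sqrt(269))*i, a' = (5/7) + ((1/7)*sqrt(269))*i. At the order-3 pole a set g(κ) = (κ - a)^3*f(κ) = [10*κ**2/17 + 2*κ/3 - 4/35] / (κ - a')^3.
Order-3 pole: residue = g''(a)/2; g''((5/7) - ((1/7)*sqrt(269))*i) = ((3725323/6618137060)*sqrt(269))*i, so the residue is ((3725323/13236274120)*sqrt(269))*i.

The residue is ((3725323/13236274120)*sqrt(269))*i.


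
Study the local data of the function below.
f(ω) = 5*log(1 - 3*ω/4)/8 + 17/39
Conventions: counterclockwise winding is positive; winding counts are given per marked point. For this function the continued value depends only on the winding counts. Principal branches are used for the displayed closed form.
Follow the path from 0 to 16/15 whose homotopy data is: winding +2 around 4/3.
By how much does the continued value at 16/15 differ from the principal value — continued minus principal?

Continued minus principal equals (5/2)*pi*i.

The rational part is single-valued and drops out of the difference; each branch term changes only by its own monodromy.
(5/8)*log(1 - ω/(4/3)): each positive loop around 4/3 adds 2*pi*i to the log, so winding +2 contributes (5/8)*(2)*2*pi*i = (5/2)*pi*i.
Summing the contributions at ω = 16/15 gives (5/2)*pi*i.


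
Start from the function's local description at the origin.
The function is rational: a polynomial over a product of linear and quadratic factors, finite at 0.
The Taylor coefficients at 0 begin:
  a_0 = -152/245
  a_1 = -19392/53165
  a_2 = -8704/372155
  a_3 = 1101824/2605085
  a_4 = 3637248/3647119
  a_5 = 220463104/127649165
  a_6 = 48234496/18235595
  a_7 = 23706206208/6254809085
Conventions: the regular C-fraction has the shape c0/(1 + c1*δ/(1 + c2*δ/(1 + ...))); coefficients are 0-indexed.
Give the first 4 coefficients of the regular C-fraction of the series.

Taylor coefficients (read off): a_0 = -152/245, a_1 = -19392/53165, a_2 = -8704/372155, a_3 = 1101824/2605085.
c0 = a_0 = -152/245. Peel one level at a time: if S = 1 + c*δ/S' with S'(0) = 1, then c is the δ-coefficient of S and S' = c*δ/(S - 1).
S_1 = c0/f = 1 + (-2424/4123)*δ + (5234944/16999129)*δ^2 + ...; c1 = -2424/4123.
S_2 = c1*δ/(S_1 - 1) = 1 + (654368/1249269)*δ + (5234944/4498641)*δ^2 + ...; c2 = 654368/1249269.
S_3 = c2*δ/(S_2 - 1) = 1 + (-4712/2121)*δ + ...; c3 = -4712/2121.

The regular C-fraction coefficients are [-152/245, -2424/4123, 654368/1249269, -4712/2121].


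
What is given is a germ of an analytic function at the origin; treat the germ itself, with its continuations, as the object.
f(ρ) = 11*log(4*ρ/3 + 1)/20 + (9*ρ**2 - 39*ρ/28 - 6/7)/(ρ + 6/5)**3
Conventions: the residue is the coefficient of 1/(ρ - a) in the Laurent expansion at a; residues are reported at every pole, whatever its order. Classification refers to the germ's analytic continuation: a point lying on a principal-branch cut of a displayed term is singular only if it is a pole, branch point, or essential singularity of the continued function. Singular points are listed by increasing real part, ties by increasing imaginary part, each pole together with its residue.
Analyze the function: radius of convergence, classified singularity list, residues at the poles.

Radius of convergence at 0: 3/4.
At -6/5: a pole of order 3; residue 9.
At -3/4: a logarithmic branch point.

Denominator factor (ρ + 6/5)^3: pole of order 3 at -6/5, modulus 6/5.
Branch term (11/20)*log(1 - ρ/(-3/4)): its argument vanishes at ρ = -3/4, a logarithmic branch point, modulus 3/4.
The radius of convergence is the smallest modulus among the singular points: 3/4.
The branch term is analytic at -6/5 and contributes nothing to the residue; only the rational part matters.
At the order-3 pole -6/5 set g(ρ) = (ρ - (-6/5))^3*(rational part) = 9*ρ**2 - 39*ρ/28 - 6/7.
Order-3 pole: residue = g''(a)/2; g''(-6/5) = 18, so the residue is 9.
List the singular points by increasing real part (a conjugate pair: the negative imaginary part first).


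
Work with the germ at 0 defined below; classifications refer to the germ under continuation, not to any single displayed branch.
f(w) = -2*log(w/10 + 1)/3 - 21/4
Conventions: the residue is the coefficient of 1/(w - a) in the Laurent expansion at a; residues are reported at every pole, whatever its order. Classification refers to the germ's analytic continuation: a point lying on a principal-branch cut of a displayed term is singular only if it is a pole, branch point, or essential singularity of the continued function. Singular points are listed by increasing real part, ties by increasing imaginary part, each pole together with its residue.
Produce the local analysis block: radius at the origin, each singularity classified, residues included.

Radius of convergence at 0: 10.
At -10: a logarithmic branch point.

Branch term (-2/3)*log(1 - w/(-10)): its argument vanishes at w = -10, a logarithmic branch point, modulus 10.
The radius of convergence is the smallest modulus among the singular points: 10.


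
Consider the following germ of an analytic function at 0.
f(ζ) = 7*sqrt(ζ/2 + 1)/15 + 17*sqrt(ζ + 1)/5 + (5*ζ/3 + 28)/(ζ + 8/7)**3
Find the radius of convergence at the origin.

The radius of convergence is 1.

Denominator factor (ζ + 8/7)^3: pole of order 3 at -8/7, modulus 8/7.
Branch term (7/15)*sqrt(1 - ζ/(-2)): its argument vanishes at ζ = -2, a square-root branch point, modulus 2.
Branch term (17/5)*sqrt(1 - ζ/(-1)): its argument vanishes at ζ = -1, a square-root branch point, modulus 1.
The radius of convergence is the smallest modulus among the singular points: 1.


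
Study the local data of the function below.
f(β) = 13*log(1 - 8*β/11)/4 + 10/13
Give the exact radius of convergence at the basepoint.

The radius of convergence is 11/8.

Branch term (13/4)*log(1 - β/(11/8)): its argument vanishes at β = 11/8, a logarithmic branch point, modulus 11/8.
The radius of convergence is the smallest modulus among the singular points: 11/8.


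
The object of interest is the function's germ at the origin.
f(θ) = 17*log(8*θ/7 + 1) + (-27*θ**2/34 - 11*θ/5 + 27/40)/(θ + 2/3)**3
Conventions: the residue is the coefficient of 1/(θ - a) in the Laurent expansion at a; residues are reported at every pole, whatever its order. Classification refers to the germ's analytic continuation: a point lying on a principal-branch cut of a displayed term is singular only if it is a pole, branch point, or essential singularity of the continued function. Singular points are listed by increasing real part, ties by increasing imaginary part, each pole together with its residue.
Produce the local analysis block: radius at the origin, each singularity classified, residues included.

Radius of convergence at 0: 2/3.
At -7/8: a logarithmic branch point.
At -2/3: a pole of order 3; residue -27/34.

Denominator factor (θ + 2/3)^3: pole of order 3 at -2/3, modulus 2/3.
Branch term (17)*log(1 - θ/(-7/8)): its argument vanishes at θ = -7/8, a logarithmic branch point, modulus 7/8.
The radius of convergence is the smallest modulus among the singular points: 2/3.
The branch term is analytic at -2/3 and contributes nothing to the residue; only the rational part matters.
At the order-3 pole -2/3 set g(θ) = (θ - (-2/3))^3*(rational part) = -27*θ**2/34 - 11*θ/5 + 27/40.
Order-3 pole: residue = g''(a)/2; g''(-2/3) = -27/17, so the residue is -27/34.
List the singular points by increasing real part (a conjugate pair: the negative imaginary part first).


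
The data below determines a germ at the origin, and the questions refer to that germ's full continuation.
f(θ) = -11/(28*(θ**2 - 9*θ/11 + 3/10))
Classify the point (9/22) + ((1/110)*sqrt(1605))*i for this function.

The point is a pole of order 1.

The denominator factor θ**2 - 9*θ/11 + 3/10 vanishes at (9/22) + ((1/110)*sqrt(1605))*i and appears to the power 1; the numerator there equals -11/28, nonzero, and no other factor vanishes.
Hence a pole whose order is the multiplicity, 1.


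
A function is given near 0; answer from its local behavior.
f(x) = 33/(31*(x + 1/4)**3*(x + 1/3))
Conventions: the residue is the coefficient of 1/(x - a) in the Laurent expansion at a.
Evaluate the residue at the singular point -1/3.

At the order-1 pole -1/3 set g(x) = (x - (-1/3))*f(x) = 33/(31*(x + 1/4)**3).
Simple pole: residue = g(a) at a = -1/3, which is -57024/31.

The residue is -57024/31.


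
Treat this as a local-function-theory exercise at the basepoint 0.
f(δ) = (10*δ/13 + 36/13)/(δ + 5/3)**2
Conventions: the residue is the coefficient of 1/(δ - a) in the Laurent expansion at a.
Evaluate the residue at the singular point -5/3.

At the order-2 pole -5/3 set g(δ) = (δ - (-5/3))^2*f(δ) = 10*δ/13 + 36/13.
Order-2 pole: residue = g'(a); g'(-5/3) = 10/13, so the residue is 10/13.

The residue is 10/13.


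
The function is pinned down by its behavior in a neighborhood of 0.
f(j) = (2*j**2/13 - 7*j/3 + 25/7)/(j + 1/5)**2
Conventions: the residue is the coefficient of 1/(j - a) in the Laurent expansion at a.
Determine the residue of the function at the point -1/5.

At the order-2 pole -1/5 set g(j) = (j - (-1/5))^2*f(j) = 2*j**2/13 - 7*j/3 + 25/7.
Order-2 pole: residue = g'(a); g'(-1/5) = -467/195, so the residue is -467/195.

The residue is -467/195.


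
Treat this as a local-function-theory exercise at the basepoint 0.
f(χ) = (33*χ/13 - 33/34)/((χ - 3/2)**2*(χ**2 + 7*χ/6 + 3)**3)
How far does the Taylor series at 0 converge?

The radius of convergence is 3/2.

Denominator factor (χ**2 + 7*χ/6 + 3)^3: discriminant -383/36, complex-conjugate roots (-7/12) + ((1/12)*sqrt(383))*i and (-7/12) - ((1/12)*sqrt(383))*i; poles of order 3, moduli sqrt(3) and sqrt(3).
Denominator factor (χ - 3/2)^2: pole of order 2 at 3/2, modulus 3/2.
The radius of convergence is the smallest modulus among the singular points: 3/2.


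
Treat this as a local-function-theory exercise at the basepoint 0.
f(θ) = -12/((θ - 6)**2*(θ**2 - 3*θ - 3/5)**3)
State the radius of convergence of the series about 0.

The radius of convergence is -3/2 + (1/10)*sqrt(285).

Denominator factor (θ - 6)^2: pole of order 2 at 6, modulus 6.
Denominator factor (θ**2 - 3*θ - 3/5)^3: discriminant 57/5, real irrational roots 3/2 + (1/10)*sqrt(285) and 3/2 - (1/10)*sqrt(285); poles of order 3, moduli 3/2 + (1/10)*sqrt(285) and -3/2 + (1/10)*sqrt(285).
The radius of convergence is the smallest modulus among the singular points: -3/2 + (1/10)*sqrt(285).


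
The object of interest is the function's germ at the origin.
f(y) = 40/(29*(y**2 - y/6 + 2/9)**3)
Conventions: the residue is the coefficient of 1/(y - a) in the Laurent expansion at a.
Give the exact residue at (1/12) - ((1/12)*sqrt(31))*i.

The factor y**2 - y/6 + 2/9 splits as (y - a)(y - a') with a = (1/12) - ((1/12)*sqrt(31))*i, a' = (1/12) + ((1/12)*sqrt(31))*i. At the order-3 pole a set g(y) = (y - a)^3*f(y) = [40/29] / (y - a')^3.
Order-3 pole: residue = g''(a)/2; g''((1/12) - ((1/12)*sqrt(31))*i) = ((3732480/863939)*sqrt(31))*i, so the residue is ((1866240/863939)*sqrt(31))*i.

The residue is ((1866240/863939)*sqrt(31))*i.


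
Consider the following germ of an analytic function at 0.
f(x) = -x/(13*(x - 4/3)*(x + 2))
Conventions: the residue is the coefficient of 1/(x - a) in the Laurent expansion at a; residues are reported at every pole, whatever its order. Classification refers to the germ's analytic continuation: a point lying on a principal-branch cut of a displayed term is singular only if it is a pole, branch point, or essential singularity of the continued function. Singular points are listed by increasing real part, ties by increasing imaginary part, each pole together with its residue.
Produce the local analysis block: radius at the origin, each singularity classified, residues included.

Radius of convergence at 0: 4/3.
At -2: a pole of order 1; residue -3/65.
At 4/3: a pole of order 1; residue -2/65.

Denominator factor (x - 4/3): pole of order 1 at 4/3, modulus 4/3.
Denominator factor (x + 2): pole of order 1 at -2, modulus 2.
The radius of convergence is the smallest modulus among the singular points: 4/3.
At the order-1 pole -2 set g(x) = (x - (-2))*f(x) = -x/(13*(x - 4/3)).
Simple pole: residue = g(a) at a = -2, which is -3/65.
At the order-1 pole 4/3 set g(x) = (x - (4/3))*f(x) = -x/(13*(x + 2)).
Simple pole: residue = g(a) at a = 4/3, which is -2/65.
List the singular points by increasing real part (a conjugate pair: the negative imaginary part first).


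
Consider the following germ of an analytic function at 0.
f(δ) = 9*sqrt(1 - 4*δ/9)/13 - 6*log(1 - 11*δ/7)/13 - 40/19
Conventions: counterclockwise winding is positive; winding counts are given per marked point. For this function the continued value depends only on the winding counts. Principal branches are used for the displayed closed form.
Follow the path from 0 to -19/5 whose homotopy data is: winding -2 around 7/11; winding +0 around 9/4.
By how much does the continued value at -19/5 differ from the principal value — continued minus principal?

The rational part is single-valued and drops out of the difference; each branch term changes only by its own monodromy.
(9/13)*sqrt(1 - δ/(9/4)): winding +0 is even, the square root returns to the same sheet, contribution 0.
(-6/13)*log(1 - δ/(7/11)): each positive loop around 7/11 adds 2*pi*i to the log, so winding -2 contributes (-6/13)*(-2)*2*pi*i = (24/13)*pi*i.
Summing the contributions at δ = -19/5 gives (24/13)*pi*i.

Continued minus principal equals (24/13)*pi*i.


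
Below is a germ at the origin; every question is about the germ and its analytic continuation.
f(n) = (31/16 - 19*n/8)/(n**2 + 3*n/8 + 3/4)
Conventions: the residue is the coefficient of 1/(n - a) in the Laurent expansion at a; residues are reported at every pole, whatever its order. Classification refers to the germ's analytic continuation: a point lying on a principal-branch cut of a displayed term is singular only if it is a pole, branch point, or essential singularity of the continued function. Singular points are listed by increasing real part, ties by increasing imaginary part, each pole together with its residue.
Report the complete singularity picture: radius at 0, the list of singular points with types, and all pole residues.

Radius of convergence at 0: (1/2)*sqrt(3).
At (-3/16) - ((1/16)*sqrt(183))*i: a pole of order 1; residue (-19/16) + ((5/48)*sqrt(183))*i.
At (-3/16) + ((1/16)*sqrt(183))*i: a pole of order 1; residue (-19/16) - ((5/48)*sqrt(183))*i.

Denominator factor (n**2 + 3*n/8 + 3/4): discriminant -183/64, complex-conjugate roots (-3/16) + ((1/16)*sqrt(183))*i and (-3/16) - ((1/16)*sqrt(183))*i; poles of order 1, moduli (1/2)*sqrt(3) and (1/2)*sqrt(3).
The radius of convergence is the smallest modulus among the singular points: (1/2)*sqrt(3).
The factor n**2 + 3*n/8 + 3/4 splits as (n - a)(n - a') with a = (-3/16) - ((1/16)*sqrt(183))*i, a' = (-3/16) + ((1/16)*sqrt(183))*i. At the order-1 pole a set g(n) = (n - a)*f(n) = [31/16 - 19*n/8] / (n - a').
Simple pole: residue = g(a) at a = (-3/16) - ((1/16)*sqrt(183))*i, which is (-19/16) + ((5/48)*sqrt(183))*i.
The factor n**2 + 3*n/8 + 3/4 splits as (n - a)(n - a') with a = (-3/16) + ((1/16)*sqrt(183))*i, a' = (-3/16) - ((1/16)*sqrt(183))*i. At the order-1 pole a set g(n) = (n - a)*f(n) = [31/16 - 19*n/8] / (n - a').
Simple pole: residue = g(a) at a = (-3/16) + ((1/16)*sqrt(183))*i, which is (-19/16) - ((5/48)*sqrt(183))*i.
List the singular points by increasing real part (a conjugate pair: the negative imaginary part first).


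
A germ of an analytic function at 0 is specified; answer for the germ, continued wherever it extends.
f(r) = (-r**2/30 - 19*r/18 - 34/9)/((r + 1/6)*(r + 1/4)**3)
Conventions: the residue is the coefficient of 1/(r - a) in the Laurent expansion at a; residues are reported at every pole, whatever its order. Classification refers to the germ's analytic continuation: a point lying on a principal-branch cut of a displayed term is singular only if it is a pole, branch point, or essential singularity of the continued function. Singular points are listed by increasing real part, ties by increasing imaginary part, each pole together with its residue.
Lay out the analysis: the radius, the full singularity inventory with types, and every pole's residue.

Denominator factor (r + 1/4)^3: pole of order 3 at -1/4, modulus 1/4.
Denominator factor (r + 1/6): pole of order 1 at -1/6, modulus 1/6.
The radius of convergence is the smallest modulus among the singular points: 1/6.
At the order-3 pole -1/4 set g(r) = (r - (-1/4))^3*f(r) = (-r**2/30 - 19*r/18 - 34/9)/(r + 1/6).
Order-3 pole: residue = g''(a)/2; g''(-1/4) = 62256/5, so the residue is 31128/5.
At the order-1 pole -1/6 set g(r) = (r - (-1/6))*f(r) = (-r**2/30 - 19*r/18 - 34/9)/(r + 1/4)**3.
Simple pole: residue = g(a) at a = -1/6, which is -31128/5.
List the singular points by increasing real part (a conjugate pair: the negative imaginary part first).

Radius of convergence at 0: 1/6.
At -1/4: a pole of order 3; residue 31128/5.
At -1/6: a pole of order 1; residue -31128/5.


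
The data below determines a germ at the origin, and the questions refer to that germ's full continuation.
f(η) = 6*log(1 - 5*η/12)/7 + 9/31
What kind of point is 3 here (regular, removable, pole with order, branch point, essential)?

There is no denominator, hence no pole anywhere.
Branch term log(1 - η/(12/5)): argument at 3 is -1/4, nonzero, so 3 is not its branch point (a point on a principal cut is still regular for the continued germ).
So the germ continues analytically to 3.

The point is a regular point.


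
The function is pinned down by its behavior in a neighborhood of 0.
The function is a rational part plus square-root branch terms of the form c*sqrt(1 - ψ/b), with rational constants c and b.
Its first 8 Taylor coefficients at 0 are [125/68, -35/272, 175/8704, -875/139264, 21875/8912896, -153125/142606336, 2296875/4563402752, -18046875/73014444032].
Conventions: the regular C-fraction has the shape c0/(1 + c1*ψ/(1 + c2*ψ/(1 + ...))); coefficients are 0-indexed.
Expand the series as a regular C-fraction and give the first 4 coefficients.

Taylor coefficients (read off): a_0 = 125/68, a_1 = -35/272, a_2 = 175/8704, a_3 = -875/139264.
c0 = a_0 = 125/68. Peel one level at a time: if S = 1 + c*ψ/S' with S'(0) = 1, then c is the ψ-coefficient of S and S' = c*ψ/(S - 1).
S_1 = c0/f = 1 + (7/100)*ψ + (-483/80000)*ψ^2 + ...; c1 = 7/100.
S_2 = c1*ψ/(S_1 - 1) = 1 + (69/800)*ψ + (-25/1024)*ψ^2 + ...; c2 = 69/800.
S_3 = c2*ψ/(S_2 - 1) = 1 + (625/2208)*ψ + ...; c3 = 625/2208.

The regular C-fraction coefficients are [125/68, 7/100, 69/800, 625/2208].


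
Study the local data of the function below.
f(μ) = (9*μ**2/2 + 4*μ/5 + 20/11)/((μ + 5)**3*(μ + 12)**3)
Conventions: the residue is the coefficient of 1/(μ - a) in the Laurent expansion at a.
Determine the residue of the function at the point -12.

The residue is -199167/1848770.

At the order-3 pole -12 set g(μ) = (μ - (-12))^3*f(μ) = (9*μ**2/2 + 4*μ/5 + 20/11)/(μ + 5)**3.
Order-3 pole: residue = g''(a)/2; g''(-12) = -199167/924385, so the residue is -199167/1848770.


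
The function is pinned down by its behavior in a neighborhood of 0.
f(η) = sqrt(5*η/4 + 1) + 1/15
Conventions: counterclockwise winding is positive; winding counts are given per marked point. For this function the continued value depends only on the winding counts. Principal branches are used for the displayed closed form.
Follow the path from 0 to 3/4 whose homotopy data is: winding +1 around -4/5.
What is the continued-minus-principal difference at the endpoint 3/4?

The rational part is single-valued and drops out of the difference; each branch term changes only by its own monodromy.
(1)*sqrt(1 - η/(-4/5)): winding +1 is odd, the square root flips sign, contributing -2*(1)*sqrt(1 - (3/4)/(-4/5)) = -2*(1)*sqrt(31/16) = -(1/2)*sqrt(31).
Summing the contributions at η = 3/4 gives -(1/2)*sqrt(31).

Continued minus principal equals -(1/2)*sqrt(31).


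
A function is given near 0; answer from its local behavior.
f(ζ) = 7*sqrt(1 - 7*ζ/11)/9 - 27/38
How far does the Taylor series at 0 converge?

Branch term (7/9)*sqrt(1 - ζ/(11/7)): its argument vanishes at ζ = 11/7, a square-root branch point, modulus 11/7.
The radius of convergence is the smallest modulus among the singular points: 11/7.

The radius of convergence is 11/7.


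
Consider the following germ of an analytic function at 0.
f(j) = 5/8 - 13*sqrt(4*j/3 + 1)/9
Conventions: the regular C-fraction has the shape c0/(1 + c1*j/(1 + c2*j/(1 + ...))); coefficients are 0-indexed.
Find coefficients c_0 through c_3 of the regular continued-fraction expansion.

Taylor coefficients (expand at 0): a_0 = -59/72, a_1 = -26/27, a_2 = 26/81, a_3 = -52/243.
c0 = a_0 = -59/72. Peel one level at a time: if S = 1 + c*j/S' with S'(0) = 1, then c is the j-coefficient of S and S' = c*j/(S - 1).
S_1 = c0/f = 1 + (-208/177)*j + (18512/10443)*j^2 + ...; c1 = -208/177.
S_2 = c1*j/(S_1 - 1) = 1 + (89/59)*j + (-1/9)*j^2 + ...; c2 = 89/59.
S_3 = c2*j/(S_2 - 1) = 1 + (59/801)*j + ...; c3 = 59/801.

The regular C-fraction coefficients are [-59/72, -208/177, 89/59, 59/801].


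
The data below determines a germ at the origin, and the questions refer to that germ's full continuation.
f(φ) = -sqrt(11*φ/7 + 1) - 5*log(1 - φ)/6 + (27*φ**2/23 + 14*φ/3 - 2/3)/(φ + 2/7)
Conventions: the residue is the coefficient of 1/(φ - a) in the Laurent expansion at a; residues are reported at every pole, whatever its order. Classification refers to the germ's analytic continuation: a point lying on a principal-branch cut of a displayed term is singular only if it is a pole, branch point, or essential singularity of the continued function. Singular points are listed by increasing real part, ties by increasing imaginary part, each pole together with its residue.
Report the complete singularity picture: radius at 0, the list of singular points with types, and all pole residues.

Radius of convergence at 0: 2/7.
At -7/11: an algebraic (square-root) branch point.
At -2/7: a pole of order 1; residue -2146/1127.
At 1: a logarithmic branch point.

Denominator factor (φ + 2/7): pole of order 1 at -2/7, modulus 2/7.
Branch term (-5/6)*log(1 - φ/(1)): its argument vanishes at φ = 1, a logarithmic branch point, modulus 1.
Branch term (-1)*sqrt(1 - φ/(-7/11)): its argument vanishes at φ = -7/11, a square-root branch point, modulus 7/11.
The radius of convergence is the smallest modulus among the singular points: 2/7.
The branch terms are analytic at -2/7 and contribute nothing to the residue; only the rational part matters.
At the order-1 pole -2/7 set g(φ) = (φ - (-2/7))*(rational part) = 27*φ**2/23 + 14*φ/3 - 2/3.
Simple pole: residue = g(a) at a = -2/7, which is -2146/1127.
List the singular points by increasing real part (a conjugate pair: the negative imaginary part first).


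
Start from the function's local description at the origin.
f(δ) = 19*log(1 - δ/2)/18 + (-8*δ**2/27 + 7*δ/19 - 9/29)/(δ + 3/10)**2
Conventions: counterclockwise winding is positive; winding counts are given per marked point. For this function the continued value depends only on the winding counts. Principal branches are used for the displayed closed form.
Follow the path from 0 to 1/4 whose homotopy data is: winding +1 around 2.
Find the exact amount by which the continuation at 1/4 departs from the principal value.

Continued minus principal equals (19/9)*pi*i.

The rational part is single-valued and drops out of the difference; each branch term changes only by its own monodromy.
(19/18)*log(1 - δ/(2)): each positive loop around 2 adds 2*pi*i to the log, so winding +1 contributes (19/18)*(1)*2*pi*i = (19/9)*pi*i.
Summing the contributions at δ = 1/4 gives (19/9)*pi*i.


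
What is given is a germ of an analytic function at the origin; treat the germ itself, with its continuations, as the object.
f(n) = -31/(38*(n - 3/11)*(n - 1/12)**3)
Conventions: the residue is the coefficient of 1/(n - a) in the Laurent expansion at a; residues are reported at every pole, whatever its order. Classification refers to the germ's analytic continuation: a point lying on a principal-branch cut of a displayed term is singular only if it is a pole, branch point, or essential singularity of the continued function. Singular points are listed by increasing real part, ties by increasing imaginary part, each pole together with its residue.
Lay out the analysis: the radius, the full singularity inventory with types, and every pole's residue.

Radius of convergence at 0: 1/12.
At 1/12: a pole of order 3; residue 35649504/296875.
At 3/11: a pole of order 1; residue -35649504/296875.

Denominator factor (n - 3/11): pole of order 1 at 3/11, modulus 3/11.
Denominator factor (n - 1/12)^3: pole of order 3 at 1/12, modulus 1/12.
The radius of convergence is the smallest modulus among the singular points: 1/12.
At the order-3 pole 1/12 set g(n) = (n - (1/12))^3*f(n) = -31/(38*(n - 3/11)).
Order-3 pole: residue = g''(a)/2; g''(1/12) = 71299008/296875, so the residue is 35649504/296875.
At the order-1 pole 3/11 set g(n) = (n - (3/11))*f(n) = -31/(38*(n - 1/12)**3).
Simple pole: residue = g(a) at a = 3/11, which is -35649504/296875.
List the singular points by increasing real part (a conjugate pair: the negative imaginary part first).


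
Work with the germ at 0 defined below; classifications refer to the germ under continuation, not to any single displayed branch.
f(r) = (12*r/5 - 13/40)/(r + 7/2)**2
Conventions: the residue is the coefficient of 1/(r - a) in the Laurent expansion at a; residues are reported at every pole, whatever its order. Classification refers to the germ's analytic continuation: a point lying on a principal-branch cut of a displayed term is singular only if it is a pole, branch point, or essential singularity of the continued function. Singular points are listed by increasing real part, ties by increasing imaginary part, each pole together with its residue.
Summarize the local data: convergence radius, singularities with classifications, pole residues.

Denominator factor (r + 7/2)^2: pole of order 2 at -7/2, modulus 7/2.
The radius of convergence is the smallest modulus among the singular points: 7/2.
At the order-2 pole -7/2 set g(r) = (r - (-7/2))^2*f(r) = 12*r/5 - 13/40.
Order-2 pole: residue = g'(a); g'(-7/2) = 12/5, so the residue is 12/5.

Radius of convergence at 0: 7/2.
At -7/2: a pole of order 2; residue 12/5.


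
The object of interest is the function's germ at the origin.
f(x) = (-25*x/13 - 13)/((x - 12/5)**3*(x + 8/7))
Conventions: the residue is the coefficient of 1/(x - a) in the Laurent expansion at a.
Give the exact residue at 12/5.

At the order-3 pole 12/5 set g(x) = (x - (12/5))^3*f(x) = (-25*x/13 - 13)/(x + 8/7).
Order-3 pole: residue = g''(a)/2; g''(12/5) = -6020875/12393056, so the residue is -6020875/24786112.

The residue is -6020875/24786112.


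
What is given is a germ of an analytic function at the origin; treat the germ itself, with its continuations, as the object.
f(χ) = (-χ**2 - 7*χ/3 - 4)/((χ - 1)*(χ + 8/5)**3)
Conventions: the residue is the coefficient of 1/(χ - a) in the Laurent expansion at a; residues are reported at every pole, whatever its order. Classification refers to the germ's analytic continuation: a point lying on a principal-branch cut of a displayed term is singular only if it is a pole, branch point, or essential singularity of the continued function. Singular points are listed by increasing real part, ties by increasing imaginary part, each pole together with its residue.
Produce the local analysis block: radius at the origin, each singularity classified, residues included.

Denominator factor (χ - 1): pole of order 1 at 1, modulus 1.
Denominator factor (χ + 8/5)^3: pole of order 3 at -8/5, modulus 8/5.
The radius of convergence is the smallest modulus among the singular points: 1.
At the order-3 pole -8/5 set g(χ) = (χ - (-8/5))^3*f(χ) = (-χ**2 - 7*χ/3 - 4)/(χ - 1).
Order-3 pole: residue = g''(a)/2; g''(-8/5) = 5500/6591, so the residue is 2750/6591.
At the order-1 pole 1 set g(χ) = (χ - (1))*f(χ) = (-χ**2 - 7*χ/3 - 4)/(χ + 8/5)**3.
Simple pole: residue = g(a) at a = 1, which is -2750/6591.
List the singular points by increasing real part (a conjugate pair: the negative imaginary part first).

Radius of convergence at 0: 1.
At -8/5: a pole of order 3; residue 2750/6591.
At 1: a pole of order 1; residue -2750/6591.


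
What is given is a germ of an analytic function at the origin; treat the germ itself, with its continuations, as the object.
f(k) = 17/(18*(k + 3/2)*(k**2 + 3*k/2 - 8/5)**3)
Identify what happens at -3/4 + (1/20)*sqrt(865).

The point is a pole of order 3.

The denominator factor k**2 + 3*k/2 - 8/5 vanishes at -3/4 + (1/20)*sqrt(865) and appears to the power 3; the numerator there equals 17/18, nonzero, and no other factor vanishes.
Hence a pole whose order is the multiplicity, 3.


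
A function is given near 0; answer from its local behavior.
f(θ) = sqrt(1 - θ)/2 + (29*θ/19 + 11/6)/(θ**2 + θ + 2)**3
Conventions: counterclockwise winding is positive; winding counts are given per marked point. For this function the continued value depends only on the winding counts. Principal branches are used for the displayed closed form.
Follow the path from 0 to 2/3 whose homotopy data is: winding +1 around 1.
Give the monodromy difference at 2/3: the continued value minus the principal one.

The rational part is single-valued and drops out of the difference; each branch term changes only by its own monodromy.
(1/2)*sqrt(1 - θ/(1)): winding +1 is odd, the square root flips sign, contributing -2*(1/2)*sqrt(1 - (2/3)/(1)) = -2*(1/2)*sqrt(1/3) = -(1/3)*sqrt(3).
Summing the contributions at θ = 2/3 gives -(1/3)*sqrt(3).

Continued minus principal equals -(1/3)*sqrt(3).


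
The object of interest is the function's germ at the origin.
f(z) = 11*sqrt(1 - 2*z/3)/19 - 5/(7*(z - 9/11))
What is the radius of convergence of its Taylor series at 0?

Denominator factor (z - 9/11): pole of order 1 at 9/11, modulus 9/11.
Branch term (11/19)*sqrt(1 - z/(3/2)): its argument vanishes at z = 3/2, a square-root branch point, modulus 3/2.
The radius of convergence is the smallest modulus among the singular points: 9/11.

The radius of convergence is 9/11.


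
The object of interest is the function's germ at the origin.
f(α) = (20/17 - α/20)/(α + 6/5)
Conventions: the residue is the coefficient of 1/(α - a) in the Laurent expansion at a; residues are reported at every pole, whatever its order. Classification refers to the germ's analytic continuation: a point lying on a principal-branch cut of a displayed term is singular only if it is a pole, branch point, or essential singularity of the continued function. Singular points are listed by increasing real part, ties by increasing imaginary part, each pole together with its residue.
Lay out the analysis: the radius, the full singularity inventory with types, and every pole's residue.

Denominator factor (α + 6/5): pole of order 1 at -6/5, modulus 6/5.
The radius of convergence is the smallest modulus among the singular points: 6/5.
At the order-1 pole -6/5 set g(α) = (α - (-6/5))*f(α) = 20/17 - α/20.
Simple pole: residue = g(a) at a = -6/5, which is 1051/850.

Radius of convergence at 0: 6/5.
At -6/5: a pole of order 1; residue 1051/850.


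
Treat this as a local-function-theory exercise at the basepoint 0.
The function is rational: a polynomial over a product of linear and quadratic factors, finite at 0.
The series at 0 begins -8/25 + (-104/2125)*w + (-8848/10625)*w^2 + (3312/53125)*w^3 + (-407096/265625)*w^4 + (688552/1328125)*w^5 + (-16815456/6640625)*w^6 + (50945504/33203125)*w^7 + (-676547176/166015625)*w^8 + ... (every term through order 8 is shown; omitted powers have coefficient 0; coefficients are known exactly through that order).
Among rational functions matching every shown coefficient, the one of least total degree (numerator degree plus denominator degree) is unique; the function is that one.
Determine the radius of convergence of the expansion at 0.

The radius of convergence is -1/5 + (1/5)*sqrt(26).

No rational of total degree below 7 reproduces all 9 coefficients; solving the [1/6] Pade equations on them gives f(w) = (11*w/34 - 1/2)/((w - 5/4)**2*(w**2 - 2*w/5 - 1)**2), whose expansion matches every shown term.
Denominator factor (w**2 - 2*w/5 - 1)^2: discriminant 104/25, real irrational roots 1/5 + (1/5)*sqrt(26) and 1/5 - (1/5)*sqrt(26); poles of order 2, moduli 1/5 + (1/5)*sqrt(26) and -1/5 + (1/5)*sqrt(26).
Denominator factor (w - 5/4)^2: pole of order 2 at 5/4, modulus 5/4.
The radius of convergence is the smallest modulus among the singular points: -1/5 + (1/5)*sqrt(26).


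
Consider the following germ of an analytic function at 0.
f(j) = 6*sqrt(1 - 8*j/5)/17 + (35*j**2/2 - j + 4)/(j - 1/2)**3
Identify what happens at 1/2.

The point is a pole of order 3.

The denominator factor j - 1/2 vanishes at 1/2 and appears to the power 3; the numerator there equals 63/8, nonzero, and no other factor vanishes.
The branch terms are analytic at this point.
Hence a pole whose order is the multiplicity, 3.


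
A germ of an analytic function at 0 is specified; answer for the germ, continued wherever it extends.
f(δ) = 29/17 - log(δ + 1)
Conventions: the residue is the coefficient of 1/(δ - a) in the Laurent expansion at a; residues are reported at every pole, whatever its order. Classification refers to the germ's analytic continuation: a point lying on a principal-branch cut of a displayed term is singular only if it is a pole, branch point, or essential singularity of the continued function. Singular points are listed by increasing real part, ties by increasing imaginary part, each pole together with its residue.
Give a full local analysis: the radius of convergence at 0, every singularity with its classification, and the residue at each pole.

Branch term (-1)*log(1 - δ/(-1)): its argument vanishes at δ = -1, a logarithmic branch point, modulus 1.
The radius of convergence is the smallest modulus among the singular points: 1.

Radius of convergence at 0: 1.
At -1: a logarithmic branch point.


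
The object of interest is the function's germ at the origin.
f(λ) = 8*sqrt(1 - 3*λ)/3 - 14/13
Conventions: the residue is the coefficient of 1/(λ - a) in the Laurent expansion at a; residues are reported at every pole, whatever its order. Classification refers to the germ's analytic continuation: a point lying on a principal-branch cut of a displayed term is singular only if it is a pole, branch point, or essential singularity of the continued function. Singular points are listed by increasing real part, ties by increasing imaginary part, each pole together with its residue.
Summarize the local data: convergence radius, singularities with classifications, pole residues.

Branch term (8/3)*sqrt(1 - λ/(1/3)): its argument vanishes at λ = 1/3, a square-root branch point, modulus 1/3.
The radius of convergence is the smallest modulus among the singular points: 1/3.

Radius of convergence at 0: 1/3.
At 1/3: an algebraic (square-root) branch point.
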